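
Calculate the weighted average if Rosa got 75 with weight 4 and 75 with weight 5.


Weighted sum:
4 x 75 + 5 x 75 = 675
Total weight:
4 + 5 = 9
Weighted average:
675 / 9 = 75

75


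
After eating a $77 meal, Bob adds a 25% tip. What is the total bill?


Calculate the tip:
25% of $77 = $19.25
Add tip to meal cost:
$77 + $19.25 = $96.25

$96.25


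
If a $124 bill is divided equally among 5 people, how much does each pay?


Total bill: $124
Number of people: 5
Each pays: $124 / 5 = $24.80

$24.80


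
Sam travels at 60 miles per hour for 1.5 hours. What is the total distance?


Use the formula: distance = speed x time
Speed = 60 mph, Time = 1.5 hours
60 x 1.5 = 90 miles

90 miles


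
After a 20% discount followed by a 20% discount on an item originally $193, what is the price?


First discount:
20% of $193 = $38.60
Price after first discount:
$193 - $38.60 = $154.40
Second discount:
20% of $154.40 = $30.88
Final price:
$154.40 - $30.88 = $123.52

$123.52


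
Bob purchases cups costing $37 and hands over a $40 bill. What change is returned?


Start with the amount paid:
$40
Subtract the price:
$40 - $37 = $3

$3


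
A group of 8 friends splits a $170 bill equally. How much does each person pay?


Total bill: $170
Number of people: 8
Each pays: $170 / 8 = $21.25

$21.25


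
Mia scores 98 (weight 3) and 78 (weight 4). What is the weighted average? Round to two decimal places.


Weighted sum:
3 x 98 + 4 x 78 = 606
Total weight:
3 + 4 = 7
Weighted average:
606 / 7 = 86.5714... ≈ 86.57

86.57


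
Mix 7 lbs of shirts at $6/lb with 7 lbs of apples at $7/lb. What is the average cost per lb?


Cost of shirts:
7 x $6 = $42
Cost of apples:
7 x $7 = $49
Total cost: $42 + $49 = $91
Total weight: 14 lbs
Average: $91 / 14 = $6.50/lb

$6.50/lb


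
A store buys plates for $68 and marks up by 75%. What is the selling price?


Calculate the markup amount:
75% of $68 = $51
Add to cost:
$68 + $51 = $119

$119


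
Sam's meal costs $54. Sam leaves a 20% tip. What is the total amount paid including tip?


Calculate the tip:
20% of $54 = $10.80
Add tip to meal cost:
$54 + $10.80 = $64.80

$64.80


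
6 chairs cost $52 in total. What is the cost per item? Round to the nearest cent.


Total cost: $52
Number of items: 6
Unit price: $52 / 6 = $8.6666... ≈ $8.67

$8.67


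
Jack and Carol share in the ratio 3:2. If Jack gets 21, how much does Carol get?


Find the multiplier:
21 / 3 = 7
Apply to Carol's share:
2 x 7 = 14

14


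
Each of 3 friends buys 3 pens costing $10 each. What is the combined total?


Cost per person:
3 x $10 = $30
Group total:
3 x $30 = $90

$90


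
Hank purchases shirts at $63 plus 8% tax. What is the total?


Calculate the tax:
8% of $63 = $5.04
Add tax to price:
$63 + $5.04 = $68.04

$68.04


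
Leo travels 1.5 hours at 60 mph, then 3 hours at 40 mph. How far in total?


Leg 1 distance:
60 x 1.5 = 90 miles
Leg 2 distance:
40 x 3 = 120 miles
Total distance:
90 + 120 = 210 miles

210 miles


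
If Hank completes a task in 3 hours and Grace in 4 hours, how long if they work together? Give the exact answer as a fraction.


Hank's rate: 1/3 of the job per hour
Grace's rate: 1/4 of the job per hour
Combined rate: 1/3 + 1/4 = 7/12 per hour
Time = 1 / (7/12) = 12/7 hours (≈ 1.71 hours)

12/7 hours


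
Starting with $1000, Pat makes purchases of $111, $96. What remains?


Add up expenses:
$111 + $96 = $207
Subtract from budget:
$1000 - $207 = $793

$793


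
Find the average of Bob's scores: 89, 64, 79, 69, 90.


Add the scores:
89 + 64 + 79 + 69 + 90 = 391
Divide by the number of tests:
391 / 5 = 78.2

78.2


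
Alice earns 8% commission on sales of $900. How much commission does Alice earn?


Convert rate to decimal:
8% = 0.08
Multiply by sales:
$900 x 0.08 = $72

$72


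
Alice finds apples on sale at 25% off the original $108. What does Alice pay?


Calculate the discount amount:
25% of $108 = $27
Subtract from original:
$108 - $27 = $81

$81


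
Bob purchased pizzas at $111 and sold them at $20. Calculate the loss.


Selling price = $20
Cost price = $111
Loss = cost price - selling price:
Loss = $111 - $20 = $91

$91


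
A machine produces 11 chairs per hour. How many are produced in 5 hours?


Production rate: 11 chairs per hour
Time: 5 hours
Total: 11 x 5 = 55 chairs

55 chairs


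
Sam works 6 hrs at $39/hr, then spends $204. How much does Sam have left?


Calculate earnings:
6 x $39 = $234
Subtract spending:
$234 - $204 = $30

$30


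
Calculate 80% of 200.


Convert percentage to decimal:
80% = 0.8
Multiply:
200 x 0.8 = 160

160


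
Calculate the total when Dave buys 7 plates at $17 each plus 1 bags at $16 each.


Cost of plates:
7 x $17 = $119
Cost of bags:
1 x $16 = $16
Add both:
$119 + $16 = $135

$135


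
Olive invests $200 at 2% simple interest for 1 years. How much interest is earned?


Use the formula I = P x R x T / 100
P x R x T = 200 x 2 x 1 = 400
I = 400 / 100 = $4

$4


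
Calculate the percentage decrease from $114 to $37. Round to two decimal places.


Find the absolute change:
|37 - 114| = 77
Divide by original and multiply by 100:
77 / 114 x 100 = 67.5438...% ≈ 67.54%

67.54%


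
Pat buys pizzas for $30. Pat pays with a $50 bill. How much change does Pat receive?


Start with the amount paid:
$50
Subtract the price:
$50 - $30 = $20

$20


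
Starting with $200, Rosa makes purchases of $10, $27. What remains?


Add up expenses:
$10 + $27 = $37
Subtract from budget:
$200 - $37 = $163

$163


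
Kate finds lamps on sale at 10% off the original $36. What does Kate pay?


Calculate the discount amount:
10% of $36 = $3.60
Subtract from original:
$36 - $3.60 = $32.40

$32.40


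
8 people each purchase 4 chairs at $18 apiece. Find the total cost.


Cost per person:
4 x $18 = $72
Group total:
8 x $72 = $576

$576


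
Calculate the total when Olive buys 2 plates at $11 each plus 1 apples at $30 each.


Cost of plates:
2 x $11 = $22
Cost of apples:
1 x $30 = $30
Add both:
$22 + $30 = $52

$52


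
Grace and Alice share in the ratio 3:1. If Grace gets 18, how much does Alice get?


Find the multiplier:
18 / 3 = 6
Apply to Alice's share:
1 x 6 = 6

6


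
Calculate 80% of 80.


Convert percentage to decimal:
80% = 0.8
Multiply:
80 x 0.8 = 64

64


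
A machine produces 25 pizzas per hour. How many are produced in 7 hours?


Production rate: 25 pizzas per hour
Time: 7 hours
Total: 25 x 7 = 175 pizzas

175 pizzas


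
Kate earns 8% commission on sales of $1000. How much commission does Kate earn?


Convert rate to decimal:
8% = 0.08
Multiply by sales:
$1000 x 0.08 = $80

$80


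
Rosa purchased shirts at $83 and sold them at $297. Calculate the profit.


Selling price = $297
Cost price = $83
Profit = selling price - cost price:
Profit = $297 - $83 = $214

$214


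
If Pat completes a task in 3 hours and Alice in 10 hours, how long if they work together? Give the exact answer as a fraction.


Pat's rate: 1/3 of the job per hour
Alice's rate: 1/10 of the job per hour
Combined rate: 1/3 + 1/10 = 13/30 per hour
Time = 1 / (13/30) = 30/13 hours (≈ 2.31 hours)

30/13 hours


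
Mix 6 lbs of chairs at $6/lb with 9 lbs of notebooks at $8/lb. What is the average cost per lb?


Cost of chairs:
6 x $6 = $36
Cost of notebooks:
9 x $8 = $72
Total cost: $36 + $72 = $108
Total weight: 15 lbs
Average: $108 / 15 = $7.20/lb

$7.20/lb


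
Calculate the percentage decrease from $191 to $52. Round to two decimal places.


Find the absolute change:
|52 - 191| = 139
Divide by original and multiply by 100:
139 / 191 x 100 = 72.7748...% ≈ 72.77%

72.77%


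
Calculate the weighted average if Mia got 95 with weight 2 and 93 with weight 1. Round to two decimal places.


Weighted sum:
2 x 95 + 1 x 93 = 283
Total weight:
2 + 1 = 3
Weighted average:
283 / 3 = 94.3333... ≈ 94.33

94.33


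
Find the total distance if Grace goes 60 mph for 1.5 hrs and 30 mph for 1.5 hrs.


Leg 1 distance:
60 x 1.5 = 90 miles
Leg 2 distance:
30 x 1.5 = 45 miles
Total distance:
90 + 45 = 135 miles

135 miles


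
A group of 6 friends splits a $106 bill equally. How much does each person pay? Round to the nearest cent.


Total bill: $106
Number of people: 6
Each pays: $106 / 6 = $17.6666... ≈ $17.67

$17.67


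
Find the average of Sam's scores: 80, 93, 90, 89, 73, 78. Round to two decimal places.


Add the scores:
80 + 93 + 90 + 89 + 73 + 78 = 503
Divide by the number of tests:
503 / 6 = 83.8333... ≈ 83.83

83.83


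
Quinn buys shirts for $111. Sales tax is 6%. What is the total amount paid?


Calculate the tax:
6% of $111 = $6.66
Add tax to price:
$111 + $6.66 = $117.66

$117.66


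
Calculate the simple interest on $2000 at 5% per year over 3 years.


Use the formula I = P x R x T / 100
P x R x T = 2000 x 5 x 3 = 30000
I = 30000 / 100 = $300

$300


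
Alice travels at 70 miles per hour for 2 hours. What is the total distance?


Use the formula: distance = speed x time
Speed = 70 mph, Time = 2 hours
70 x 2 = 140 miles

140 miles


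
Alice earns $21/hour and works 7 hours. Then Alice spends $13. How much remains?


Calculate earnings:
7 x $21 = $147
Subtract spending:
$147 - $13 = $134

$134


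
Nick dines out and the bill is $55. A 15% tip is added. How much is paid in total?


Calculate the tip:
15% of $55 = $8.25
Add tip to meal cost:
$55 + $8.25 = $63.25

$63.25


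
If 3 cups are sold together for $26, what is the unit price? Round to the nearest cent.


Total cost: $26
Number of items: 3
Unit price: $26 / 3 = $8.6666... ≈ $8.67

$8.67


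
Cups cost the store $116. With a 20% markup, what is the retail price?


Calculate the markup amount:
20% of $116 = $23.20
Add to cost:
$116 + $23.20 = $139.20

$139.20


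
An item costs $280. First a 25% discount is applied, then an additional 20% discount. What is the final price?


First discount:
25% of $280 = $70
Price after first discount:
$280 - $70 = $210
Second discount:
20% of $210 = $42
Final price:
$210 - $42 = $168

$168


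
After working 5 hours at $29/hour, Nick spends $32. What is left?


Calculate earnings:
5 x $29 = $145
Subtract spending:
$145 - $32 = $113

$113


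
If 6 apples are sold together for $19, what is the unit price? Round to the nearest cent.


Total cost: $19
Number of items: 6
Unit price: $19 / 6 = $3.1666... ≈ $3.17

$3.17


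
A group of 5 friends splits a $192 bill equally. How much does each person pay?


Total bill: $192
Number of people: 5
Each pays: $192 / 5 = $38.40

$38.40


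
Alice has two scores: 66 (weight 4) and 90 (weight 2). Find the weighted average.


Weighted sum:
4 x 66 + 2 x 90 = 444
Total weight:
4 + 2 = 6
Weighted average:
444 / 6 = 74

74


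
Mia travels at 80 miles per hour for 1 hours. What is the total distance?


Use the formula: distance = speed x time
Speed = 80 mph, Time = 1 hours
80 x 1 = 80 miles

80 miles


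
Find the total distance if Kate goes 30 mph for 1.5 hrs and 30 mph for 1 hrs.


Leg 1 distance:
30 x 1.5 = 45 miles
Leg 2 distance:
30 x 1 = 30 miles
Total distance:
45 + 30 = 75 miles

75 miles


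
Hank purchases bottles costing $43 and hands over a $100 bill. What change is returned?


Start with the amount paid:
$100
Subtract the price:
$100 - $43 = $57

$57


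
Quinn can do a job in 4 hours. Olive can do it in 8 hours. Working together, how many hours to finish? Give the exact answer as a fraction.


Quinn's rate: 1/4 of the job per hour
Olive's rate: 1/8 of the job per hour
Combined rate: 1/4 + 1/8 = 3/8 per hour
Time = 1 / (3/8) = 8/3 hours (≈ 2.67 hours)

8/3 hours


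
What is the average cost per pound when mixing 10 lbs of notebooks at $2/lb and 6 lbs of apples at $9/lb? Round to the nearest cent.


Cost of notebooks:
10 x $2 = $20
Cost of apples:
6 x $9 = $54
Total cost: $20 + $54 = $74
Total weight: 16 lbs
Average: $74 / 16 = $4.625 ≈ $4.63/lb

$4.63/lb


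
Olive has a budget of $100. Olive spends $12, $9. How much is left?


Add up expenses:
$12 + $9 = $21
Subtract from budget:
$100 - $21 = $79

$79


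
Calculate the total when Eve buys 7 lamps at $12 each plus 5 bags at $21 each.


Cost of lamps:
7 x $12 = $84
Cost of bags:
5 x $21 = $105
Add both:
$84 + $105 = $189

$189


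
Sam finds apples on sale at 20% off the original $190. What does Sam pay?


Calculate the discount amount:
20% of $190 = $38
Subtract from original:
$190 - $38 = $152

$152


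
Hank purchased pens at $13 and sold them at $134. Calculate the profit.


Selling price = $134
Cost price = $13
Profit = selling price - cost price:
Profit = $134 - $13 = $121

$121


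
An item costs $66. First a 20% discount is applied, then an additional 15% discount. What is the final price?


First discount:
20% of $66 = $13.20
Price after first discount:
$66 - $13.20 = $52.80
Second discount:
15% of $52.80 = $7.92
Final price:
$52.80 - $7.92 = $44.88

$44.88


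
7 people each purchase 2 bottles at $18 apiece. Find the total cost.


Cost per person:
2 x $18 = $36
Group total:
7 x $36 = $252

$252


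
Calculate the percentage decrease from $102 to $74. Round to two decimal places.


Find the absolute change:
|74 - 102| = 28
Divide by original and multiply by 100:
28 / 102 x 100 = 27.4509...% ≈ 27.45%

27.45%


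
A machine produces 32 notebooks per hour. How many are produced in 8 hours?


Production rate: 32 notebooks per hour
Time: 8 hours
Total: 32 x 8 = 256 notebooks

256 notebooks


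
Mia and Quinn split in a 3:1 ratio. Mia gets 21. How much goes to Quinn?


Find the multiplier:
21 / 3 = 7
Apply to Quinn's share:
1 x 7 = 7

7


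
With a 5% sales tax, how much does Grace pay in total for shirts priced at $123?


Calculate the tax:
5% of $123 = $6.15
Add tax to price:
$123 + $6.15 = $129.15

$129.15


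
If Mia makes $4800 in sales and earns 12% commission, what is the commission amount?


Convert rate to decimal:
12% = 0.12
Multiply by sales:
$4800 x 0.12 = $576

$576


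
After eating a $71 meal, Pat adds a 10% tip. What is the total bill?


Calculate the tip:
10% of $71 = $7.10
Add tip to meal cost:
$71 + $7.10 = $78.10

$78.10


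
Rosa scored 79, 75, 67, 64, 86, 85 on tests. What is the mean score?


Add the scores:
79 + 75 + 67 + 64 + 86 + 85 = 456
Divide by the number of tests:
456 / 6 = 76

76


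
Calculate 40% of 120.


Convert percentage to decimal:
40% = 0.4
Multiply:
120 x 0.4 = 48

48


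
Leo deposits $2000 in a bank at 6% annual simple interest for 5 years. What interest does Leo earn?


Use the formula I = P x R x T / 100
P x R x T = 2000 x 6 x 5 = 60000
I = 60000 / 100 = $600

$600


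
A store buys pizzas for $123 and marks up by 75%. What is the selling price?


Calculate the markup amount:
75% of $123 = $92.25
Add to cost:
$123 + $92.25 = $215.25

$215.25


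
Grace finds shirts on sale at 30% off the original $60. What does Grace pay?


Calculate the discount amount:
30% of $60 = $18
Subtract from original:
$60 - $18 = $42

$42


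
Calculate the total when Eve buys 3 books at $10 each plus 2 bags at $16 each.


Cost of books:
3 x $10 = $30
Cost of bags:
2 x $16 = $32
Add both:
$30 + $32 = $62

$62


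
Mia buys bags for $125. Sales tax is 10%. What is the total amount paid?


Calculate the tax:
10% of $125 = $12.50
Add tax to price:
$125 + $12.50 = $137.50

$137.50


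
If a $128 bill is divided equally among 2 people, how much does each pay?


Total bill: $128
Number of people: 2
Each pays: $128 / 2 = $64

$64


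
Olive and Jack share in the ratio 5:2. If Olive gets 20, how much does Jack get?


Find the multiplier:
20 / 5 = 4
Apply to Jack's share:
2 x 4 = 8

8


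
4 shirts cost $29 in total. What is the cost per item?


Total cost: $29
Number of items: 4
Unit price: $29 / 4 = $7.25

$7.25


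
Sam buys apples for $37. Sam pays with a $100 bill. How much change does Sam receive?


Start with the amount paid:
$100
Subtract the price:
$100 - $37 = $63

$63


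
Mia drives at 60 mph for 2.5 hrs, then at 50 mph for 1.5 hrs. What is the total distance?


Leg 1 distance:
60 x 2.5 = 150 miles
Leg 2 distance:
50 x 1.5 = 75 miles
Total distance:
150 + 75 = 225 miles

225 miles


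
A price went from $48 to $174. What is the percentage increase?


Find the absolute change:
|174 - 48| = 126
Divide by original and multiply by 100:
126 / 48 x 100 = 262.5%

262.5%


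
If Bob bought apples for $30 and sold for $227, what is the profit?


Selling price = $227
Cost price = $30
Profit = selling price - cost price:
Profit = $227 - $30 = $197

$197


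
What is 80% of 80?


Convert percentage to decimal:
80% = 0.8
Multiply:
80 x 0.8 = 64

64


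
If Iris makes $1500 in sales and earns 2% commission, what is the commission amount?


Convert rate to decimal:
2% = 0.02
Multiply by sales:
$1500 x 0.02 = $30

$30


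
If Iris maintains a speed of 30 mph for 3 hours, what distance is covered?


Use the formula: distance = speed x time
Speed = 30 mph, Time = 3 hours
30 x 3 = 90 miles

90 miles


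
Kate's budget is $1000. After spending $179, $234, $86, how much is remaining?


Add up expenses:
$179 + $234 + $86 = $499
Subtract from budget:
$1000 - $499 = $501

$501


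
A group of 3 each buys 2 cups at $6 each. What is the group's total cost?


Cost per person:
2 x $6 = $12
Group total:
3 x $12 = $36

$36


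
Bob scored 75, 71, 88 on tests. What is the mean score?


Add the scores:
75 + 71 + 88 = 234
Divide by the number of tests:
234 / 3 = 78

78


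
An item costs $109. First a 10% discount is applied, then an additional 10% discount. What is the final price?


First discount:
10% of $109 = $10.90
Price after first discount:
$109 - $10.90 = $98.10
Second discount:
10% of $98.10 = $9.81
Final price:
$98.10 - $9.81 = $88.29

$88.29


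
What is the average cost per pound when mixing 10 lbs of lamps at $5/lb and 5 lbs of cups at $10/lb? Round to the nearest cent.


Cost of lamps:
10 x $5 = $50
Cost of cups:
5 x $10 = $50
Total cost: $50 + $50 = $100
Total weight: 15 lbs
Average: $100 / 15 = $6.6666... ≈ $6.67/lb

$6.67/lb


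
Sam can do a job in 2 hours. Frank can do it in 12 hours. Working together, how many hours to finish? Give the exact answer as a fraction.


Sam's rate: 1/2 of the job per hour
Frank's rate: 1/12 of the job per hour
Combined rate: 1/2 + 1/12 = 7/12 per hour
Time = 1 / (7/12) = 12/7 hours (≈ 1.71 hours)

12/7 hours


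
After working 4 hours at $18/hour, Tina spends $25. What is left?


Calculate earnings:
4 x $18 = $72
Subtract spending:
$72 - $25 = $47

$47


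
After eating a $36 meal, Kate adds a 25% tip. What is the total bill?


Calculate the tip:
25% of $36 = $9
Add tip to meal cost:
$36 + $9 = $45

$45


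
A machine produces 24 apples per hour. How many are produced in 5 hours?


Production rate: 24 apples per hour
Time: 5 hours
Total: 24 x 5 = 120 apples

120 apples


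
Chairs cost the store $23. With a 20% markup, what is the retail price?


Calculate the markup amount:
20% of $23 = $4.60
Add to cost:
$23 + $4.60 = $27.60

$27.60


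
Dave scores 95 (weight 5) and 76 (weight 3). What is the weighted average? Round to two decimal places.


Weighted sum:
5 x 95 + 3 x 76 = 703
Total weight:
5 + 3 = 8
Weighted average:
703 / 8 = 87.875 ≈ 87.88

87.88


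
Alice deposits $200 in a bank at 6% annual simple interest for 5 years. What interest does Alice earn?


Use the formula I = P x R x T / 100
P x R x T = 200 x 6 x 5 = 6000
I = 6000 / 100 = $60

$60


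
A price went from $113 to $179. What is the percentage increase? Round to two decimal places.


Find the absolute change:
|179 - 113| = 66
Divide by original and multiply by 100:
66 / 113 x 100 = 58.4070...% ≈ 58.41%

58.41%


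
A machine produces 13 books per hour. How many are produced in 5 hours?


Production rate: 13 books per hour
Time: 5 hours
Total: 13 x 5 = 65 books

65 books


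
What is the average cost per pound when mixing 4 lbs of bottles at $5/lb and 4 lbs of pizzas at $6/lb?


Cost of bottles:
4 x $5 = $20
Cost of pizzas:
4 x $6 = $24
Total cost: $20 + $24 = $44
Total weight: 8 lbs
Average: $44 / 8 = $5.50/lb

$5.50/lb


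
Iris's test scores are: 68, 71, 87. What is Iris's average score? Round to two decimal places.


Add the scores:
68 + 71 + 87 = 226
Divide by the number of tests:
226 / 3 = 75.3333... ≈ 75.33

75.33


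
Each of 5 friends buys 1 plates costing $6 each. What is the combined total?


Cost per person:
1 x $6 = $6
Group total:
5 x $6 = $30

$30


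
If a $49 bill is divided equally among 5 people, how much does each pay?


Total bill: $49
Number of people: 5
Each pays: $49 / 5 = $9.80

$9.80


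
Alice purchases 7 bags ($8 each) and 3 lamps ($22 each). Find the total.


Cost of bags:
7 x $8 = $56
Cost of lamps:
3 x $22 = $66
Add both:
$56 + $66 = $122

$122


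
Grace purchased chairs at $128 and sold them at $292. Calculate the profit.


Selling price = $292
Cost price = $128
Profit = selling price - cost price:
Profit = $292 - $128 = $164

$164


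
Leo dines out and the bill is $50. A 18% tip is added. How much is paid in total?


Calculate the tip:
18% of $50 = $9
Add tip to meal cost:
$50 + $9 = $59

$59


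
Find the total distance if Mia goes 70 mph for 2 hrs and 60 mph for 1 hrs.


Leg 1 distance:
70 x 2 = 140 miles
Leg 2 distance:
60 x 1 = 60 miles
Total distance:
140 + 60 = 200 miles

200 miles


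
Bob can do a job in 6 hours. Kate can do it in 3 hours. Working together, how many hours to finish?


Bob's rate: 1/6 of the job per hour
Kate's rate: 1/3 of the job per hour
Combined rate: 1/6 + 1/3 = 1/2 per hour
Time = 1 / (1/2) = 2 hours

2 hours


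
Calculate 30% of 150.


Convert percentage to decimal:
30% = 0.3
Multiply:
150 x 0.3 = 45

45


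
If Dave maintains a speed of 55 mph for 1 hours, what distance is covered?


Use the formula: distance = speed x time
Speed = 55 mph, Time = 1 hours
55 x 1 = 55 miles

55 miles


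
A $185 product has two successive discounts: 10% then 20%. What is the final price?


First discount:
10% of $185 = $18.50
Price after first discount:
$185 - $18.50 = $166.50
Second discount:
20% of $166.50 = $33.30
Final price:
$166.50 - $33.30 = $133.20

$133.20


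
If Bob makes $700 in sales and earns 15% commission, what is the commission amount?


Convert rate to decimal:
15% = 0.15
Multiply by sales:
$700 x 0.15 = $105

$105


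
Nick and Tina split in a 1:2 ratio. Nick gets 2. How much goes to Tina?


Find the multiplier:
2 / 1 = 2
Apply to Tina's share:
2 x 2 = 4

4


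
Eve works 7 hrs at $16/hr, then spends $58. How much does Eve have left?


Calculate earnings:
7 x $16 = $112
Subtract spending:
$112 - $58 = $54

$54


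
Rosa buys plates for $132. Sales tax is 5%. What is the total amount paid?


Calculate the tax:
5% of $132 = $6.60
Add tax to price:
$132 + $6.60 = $138.60

$138.60


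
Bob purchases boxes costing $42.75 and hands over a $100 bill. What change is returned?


Start with the amount paid:
$100
Subtract the price:
$100 - $42.75 = $57.25

$57.25


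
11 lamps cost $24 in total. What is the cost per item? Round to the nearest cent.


Total cost: $24
Number of items: 11
Unit price: $24 / 11 = $2.1818... ≈ $2.18

$2.18


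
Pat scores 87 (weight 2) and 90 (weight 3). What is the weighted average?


Weighted sum:
2 x 87 + 3 x 90 = 444
Total weight:
2 + 3 = 5
Weighted average:
444 / 5 = 88.8

88.8


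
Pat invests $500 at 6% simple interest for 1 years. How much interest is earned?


Use the formula I = P x R x T / 100
P x R x T = 500 x 6 x 1 = 3000
I = 3000 / 100 = $30

$30


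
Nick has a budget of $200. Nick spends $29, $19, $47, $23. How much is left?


Add up expenses:
$29 + $19 + $47 + $23 = $118
Subtract from budget:
$200 - $118 = $82

$82


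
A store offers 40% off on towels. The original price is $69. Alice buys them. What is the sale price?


Calculate the discount amount:
40% of $69 = $27.60
Subtract from original:
$69 - $27.60 = $41.40

$41.40


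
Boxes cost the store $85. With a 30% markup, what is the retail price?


Calculate the markup amount:
30% of $85 = $25.50
Add to cost:
$85 + $25.50 = $110.50

$110.50


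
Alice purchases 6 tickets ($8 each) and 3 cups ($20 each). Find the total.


Cost of tickets:
6 x $8 = $48
Cost of cups:
3 x $20 = $60
Add both:
$48 + $60 = $108

$108


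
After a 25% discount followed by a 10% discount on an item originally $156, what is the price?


First discount:
25% of $156 = $39
Price after first discount:
$156 - $39 = $117
Second discount:
10% of $117 = $11.70
Final price:
$117 - $11.70 = $105.30

$105.30


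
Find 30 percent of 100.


Convert percentage to decimal:
30% = 0.3
Multiply:
100 x 0.3 = 30

30


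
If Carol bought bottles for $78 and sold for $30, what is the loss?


Selling price = $30
Cost price = $78
Loss = cost price - selling price:
Loss = $78 - $30 = $48

$48


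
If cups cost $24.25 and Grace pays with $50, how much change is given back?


Start with the amount paid:
$50
Subtract the price:
$50 - $24.25 = $25.75

$25.75


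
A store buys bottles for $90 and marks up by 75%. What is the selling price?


Calculate the markup amount:
75% of $90 = $67.50
Add to cost:
$90 + $67.50 = $157.50

$157.50


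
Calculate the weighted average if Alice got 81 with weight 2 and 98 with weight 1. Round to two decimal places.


Weighted sum:
2 x 81 + 1 x 98 = 260
Total weight:
2 + 1 = 3
Weighted average:
260 / 3 = 86.6666... ≈ 86.67

86.67


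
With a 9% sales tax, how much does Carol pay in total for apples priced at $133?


Calculate the tax:
9% of $133 = $11.97
Add tax to price:
$133 + $11.97 = $144.97

$144.97


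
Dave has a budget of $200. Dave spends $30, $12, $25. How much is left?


Add up expenses:
$30 + $12 + $25 = $67
Subtract from budget:
$200 - $67 = $133

$133


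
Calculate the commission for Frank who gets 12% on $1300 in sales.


Convert rate to decimal:
12% = 0.12
Multiply by sales:
$1300 x 0.12 = $156

$156


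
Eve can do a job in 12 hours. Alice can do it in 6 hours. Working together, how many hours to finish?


Eve's rate: 1/12 of the job per hour
Alice's rate: 1/6 of the job per hour
Combined rate: 1/12 + 1/6 = 1/4 per hour
Time = 1 / (1/4) = 4 hours

4 hours


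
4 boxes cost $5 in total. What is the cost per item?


Total cost: $5
Number of items: 4
Unit price: $5 / 4 = $1.25

$1.25


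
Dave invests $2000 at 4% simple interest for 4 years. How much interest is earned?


Use the formula I = P x R x T / 100
P x R x T = 2000 x 4 x 4 = 32000
I = 32000 / 100 = $320

$320


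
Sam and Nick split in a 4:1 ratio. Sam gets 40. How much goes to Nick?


Find the multiplier:
40 / 4 = 10
Apply to Nick's share:
1 x 10 = 10

10


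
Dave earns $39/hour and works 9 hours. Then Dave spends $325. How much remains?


Calculate earnings:
9 x $39 = $351
Subtract spending:
$351 - $325 = $26

$26


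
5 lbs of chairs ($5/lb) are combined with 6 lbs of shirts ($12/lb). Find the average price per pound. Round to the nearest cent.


Cost of chairs:
5 x $5 = $25
Cost of shirts:
6 x $12 = $72
Total cost: $25 + $72 = $97
Total weight: 11 lbs
Average: $97 / 11 = $8.8181... ≈ $8.82/lb

$8.82/lb


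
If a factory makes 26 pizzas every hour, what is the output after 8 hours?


Production rate: 26 pizzas per hour
Time: 8 hours
Total: 26 x 8 = 208 pizzas

208 pizzas


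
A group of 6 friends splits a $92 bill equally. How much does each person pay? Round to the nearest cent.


Total bill: $92
Number of people: 6
Each pays: $92 / 6 = $15.3333... ≈ $15.33

$15.33


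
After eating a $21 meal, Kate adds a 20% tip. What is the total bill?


Calculate the tip:
20% of $21 = $4.20
Add tip to meal cost:
$21 + $4.20 = $25.20

$25.20


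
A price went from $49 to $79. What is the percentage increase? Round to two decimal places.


Find the absolute change:
|79 - 49| = 30
Divide by original and multiply by 100:
30 / 49 x 100 = 61.2244...% ≈ 61.22%

61.22%


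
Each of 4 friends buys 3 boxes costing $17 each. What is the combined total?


Cost per person:
3 x $17 = $51
Group total:
4 x $51 = $204

$204


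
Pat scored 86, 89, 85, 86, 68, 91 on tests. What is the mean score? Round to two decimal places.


Add the scores:
86 + 89 + 85 + 86 + 68 + 91 = 505
Divide by the number of tests:
505 / 6 = 84.1666... ≈ 84.17

84.17


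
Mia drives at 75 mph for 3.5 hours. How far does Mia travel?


Use the formula: distance = speed x time
Speed = 75 mph, Time = 3.5 hours
75 x 3.5 = 262.5 miles

262.5 miles


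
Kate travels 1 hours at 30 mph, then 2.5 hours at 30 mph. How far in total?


Leg 1 distance:
30 x 1 = 30 miles
Leg 2 distance:
30 x 2.5 = 75 miles
Total distance:
30 + 75 = 105 miles

105 miles


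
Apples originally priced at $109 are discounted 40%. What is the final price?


Calculate the discount amount:
40% of $109 = $43.60
Subtract from original:
$109 - $43.60 = $65.40

$65.40


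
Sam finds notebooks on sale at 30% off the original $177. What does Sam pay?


Calculate the discount amount:
30% of $177 = $53.10
Subtract from original:
$177 - $53.10 = $123.90

$123.90


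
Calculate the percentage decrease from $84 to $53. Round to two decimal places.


Find the absolute change:
|53 - 84| = 31
Divide by original and multiply by 100:
31 / 84 x 100 = 36.9047...% ≈ 36.9%

36.9%


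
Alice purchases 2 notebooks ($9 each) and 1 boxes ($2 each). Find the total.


Cost of notebooks:
2 x $9 = $18
Cost of boxes:
1 x $2 = $2
Add both:
$18 + $2 = $20

$20


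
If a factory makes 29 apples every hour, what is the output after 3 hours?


Production rate: 29 apples per hour
Time: 3 hours
Total: 29 x 3 = 87 apples

87 apples


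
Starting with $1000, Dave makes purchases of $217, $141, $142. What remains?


Add up expenses:
$217 + $141 + $142 = $500
Subtract from budget:
$1000 - $500 = $500

$500


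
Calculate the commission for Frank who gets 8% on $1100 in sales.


Convert rate to decimal:
8% = 0.08
Multiply by sales:
$1100 x 0.08 = $88

$88


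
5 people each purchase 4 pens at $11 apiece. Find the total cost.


Cost per person:
4 x $11 = $44
Group total:
5 x $44 = $220

$220


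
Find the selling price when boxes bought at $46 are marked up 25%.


Calculate the markup amount:
25% of $46 = $11.50
Add to cost:
$46 + $11.50 = $57.50

$57.50


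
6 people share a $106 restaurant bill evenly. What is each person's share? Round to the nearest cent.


Total bill: $106
Number of people: 6
Each pays: $106 / 6 = $17.6666... ≈ $17.67

$17.67


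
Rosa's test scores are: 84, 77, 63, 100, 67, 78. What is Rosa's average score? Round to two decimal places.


Add the scores:
84 + 77 + 63 + 100 + 67 + 78 = 469
Divide by the number of tests:
469 / 6 = 78.1666... ≈ 78.17

78.17


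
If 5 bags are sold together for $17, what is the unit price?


Total cost: $17
Number of items: 5
Unit price: $17 / 5 = $3.40

$3.40


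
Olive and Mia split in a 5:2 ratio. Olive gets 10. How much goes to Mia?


Find the multiplier:
10 / 5 = 2
Apply to Mia's share:
2 x 2 = 4

4


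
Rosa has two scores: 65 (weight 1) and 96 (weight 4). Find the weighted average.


Weighted sum:
1 x 65 + 4 x 96 = 449
Total weight:
1 + 4 = 5
Weighted average:
449 / 5 = 89.8

89.8


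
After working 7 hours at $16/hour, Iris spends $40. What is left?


Calculate earnings:
7 x $16 = $112
Subtract spending:
$112 - $40 = $72

$72


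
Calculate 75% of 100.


Convert percentage to decimal:
75% = 0.75
Multiply:
100 x 0.75 = 75

75


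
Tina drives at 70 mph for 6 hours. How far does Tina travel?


Use the formula: distance = speed x time
Speed = 70 mph, Time = 6 hours
70 x 6 = 420 miles

420 miles


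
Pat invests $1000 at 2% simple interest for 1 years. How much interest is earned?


Use the formula I = P x R x T / 100
P x R x T = 1000 x 2 x 1 = 2000
I = 2000 / 100 = $20

$20


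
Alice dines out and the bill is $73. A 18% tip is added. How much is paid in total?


Calculate the tip:
18% of $73 = $13.14
Add tip to meal cost:
$73 + $13.14 = $86.14

$86.14


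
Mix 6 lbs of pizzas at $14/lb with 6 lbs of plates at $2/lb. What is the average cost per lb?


Cost of pizzas:
6 x $14 = $84
Cost of plates:
6 x $2 = $12
Total cost: $84 + $12 = $96
Total weight: 12 lbs
Average: $96 / 12 = $8/lb

$8/lb


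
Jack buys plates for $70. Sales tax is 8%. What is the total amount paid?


Calculate the tax:
8% of $70 = $5.60
Add tax to price:
$70 + $5.60 = $75.60

$75.60


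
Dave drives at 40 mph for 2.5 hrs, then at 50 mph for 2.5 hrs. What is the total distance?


Leg 1 distance:
40 x 2.5 = 100 miles
Leg 2 distance:
50 x 2.5 = 125 miles
Total distance:
100 + 125 = 225 miles

225 miles


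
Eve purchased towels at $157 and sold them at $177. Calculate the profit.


Selling price = $177
Cost price = $157
Profit = selling price - cost price:
Profit = $177 - $157 = $20

$20


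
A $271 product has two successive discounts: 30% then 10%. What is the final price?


First discount:
30% of $271 = $81.30
Price after first discount:
$271 - $81.30 = $189.70
Second discount:
10% of $189.70 = $18.97
Final price:
$189.70 - $18.97 = $170.73

$170.73


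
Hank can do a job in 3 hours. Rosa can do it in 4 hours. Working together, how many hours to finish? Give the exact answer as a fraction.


Hank's rate: 1/3 of the job per hour
Rosa's rate: 1/4 of the job per hour
Combined rate: 1/3 + 1/4 = 7/12 per hour
Time = 1 / (7/12) = 12/7 hours (≈ 1.71 hours)

12/7 hours


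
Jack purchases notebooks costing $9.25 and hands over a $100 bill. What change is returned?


Start with the amount paid:
$100
Subtract the price:
$100 - $9.25 = $90.75

$90.75


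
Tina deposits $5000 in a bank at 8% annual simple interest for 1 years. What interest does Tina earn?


Use the formula I = P x R x T / 100
P x R x T = 5000 x 8 x 1 = 40000
I = 40000 / 100 = $400

$400


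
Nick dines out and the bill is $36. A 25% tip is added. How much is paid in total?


Calculate the tip:
25% of $36 = $9
Add tip to meal cost:
$36 + $9 = $45

$45


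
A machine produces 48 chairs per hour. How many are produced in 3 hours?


Production rate: 48 chairs per hour
Time: 3 hours
Total: 48 x 3 = 144 chairs

144 chairs


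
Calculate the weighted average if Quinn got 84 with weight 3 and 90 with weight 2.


Weighted sum:
3 x 84 + 2 x 90 = 432
Total weight:
3 + 2 = 5
Weighted average:
432 / 5 = 86.4

86.4


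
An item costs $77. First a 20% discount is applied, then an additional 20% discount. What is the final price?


First discount:
20% of $77 = $15.40
Price after first discount:
$77 - $15.40 = $61.60
Second discount:
20% of $61.60 = $12.32
Final price:
$61.60 - $12.32 = $49.28

$49.28


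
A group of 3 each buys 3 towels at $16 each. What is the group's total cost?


Cost per person:
3 x $16 = $48
Group total:
3 x $48 = $144

$144


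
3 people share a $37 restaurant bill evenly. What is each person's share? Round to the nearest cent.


Total bill: $37
Number of people: 3
Each pays: $37 / 3 = $12.3333... ≈ $12.33

$12.33


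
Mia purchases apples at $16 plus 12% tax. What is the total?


Calculate the tax:
12% of $16 = $1.92
Add tax to price:
$16 + $1.92 = $17.92

$17.92


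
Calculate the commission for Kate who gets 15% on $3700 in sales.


Convert rate to decimal:
15% = 0.15
Multiply by sales:
$3700 x 0.15 = $555

$555


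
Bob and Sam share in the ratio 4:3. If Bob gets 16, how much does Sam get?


Find the multiplier:
16 / 4 = 4
Apply to Sam's share:
3 x 4 = 12

12


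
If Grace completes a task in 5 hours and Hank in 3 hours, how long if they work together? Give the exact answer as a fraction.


Grace's rate: 1/5 of the job per hour
Hank's rate: 1/3 of the job per hour
Combined rate: 1/5 + 1/3 = 8/15 per hour
Time = 1 / (8/15) = 15/8 hours (≈ 1.88 hours)

15/8 hours


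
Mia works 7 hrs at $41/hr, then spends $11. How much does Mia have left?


Calculate earnings:
7 x $41 = $287
Subtract spending:
$287 - $11 = $276

$276


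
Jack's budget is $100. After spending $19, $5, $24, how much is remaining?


Add up expenses:
$19 + $5 + $24 = $48
Subtract from budget:
$100 - $48 = $52

$52


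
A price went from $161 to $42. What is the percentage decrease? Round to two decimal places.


Find the absolute change:
|42 - 161| = 119
Divide by original and multiply by 100:
119 / 161 x 100 = 73.9130...% ≈ 73.91%

73.91%


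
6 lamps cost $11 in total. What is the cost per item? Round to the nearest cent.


Total cost: $11
Number of items: 6
Unit price: $11 / 6 = $1.8333... ≈ $1.83

$1.83


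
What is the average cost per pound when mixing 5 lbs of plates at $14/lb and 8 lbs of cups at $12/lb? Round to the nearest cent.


Cost of plates:
5 x $14 = $70
Cost of cups:
8 x $12 = $96
Total cost: $70 + $96 = $166
Total weight: 13 lbs
Average: $166 / 13 = $12.7692... ≈ $12.77/lb

$12.77/lb


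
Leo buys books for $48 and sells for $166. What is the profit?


Selling price = $166
Cost price = $48
Profit = selling price - cost price:
Profit = $166 - $48 = $118

$118


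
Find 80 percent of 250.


Convert percentage to decimal:
80% = 0.8
Multiply:
250 x 0.8 = 200

200


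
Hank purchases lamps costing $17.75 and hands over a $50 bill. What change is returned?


Start with the amount paid:
$50
Subtract the price:
$50 - $17.75 = $32.25

$32.25


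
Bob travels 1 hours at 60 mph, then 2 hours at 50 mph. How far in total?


Leg 1 distance:
60 x 1 = 60 miles
Leg 2 distance:
50 x 2 = 100 miles
Total distance:
60 + 100 = 160 miles

160 miles


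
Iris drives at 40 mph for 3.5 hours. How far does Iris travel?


Use the formula: distance = speed x time
Speed = 40 mph, Time = 3.5 hours
40 x 3.5 = 140 miles

140 miles


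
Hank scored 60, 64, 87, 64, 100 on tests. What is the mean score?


Add the scores:
60 + 64 + 87 + 64 + 100 = 375
Divide by the number of tests:
375 / 5 = 75

75


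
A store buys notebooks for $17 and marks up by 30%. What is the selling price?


Calculate the markup amount:
30% of $17 = $5.10
Add to cost:
$17 + $5.10 = $22.10

$22.10


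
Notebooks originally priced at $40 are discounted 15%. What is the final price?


Calculate the discount amount:
15% of $40 = $6
Subtract from original:
$40 - $6 = $34

$34


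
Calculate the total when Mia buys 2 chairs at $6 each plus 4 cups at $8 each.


Cost of chairs:
2 x $6 = $12
Cost of cups:
4 x $8 = $32
Add both:
$12 + $32 = $44

$44


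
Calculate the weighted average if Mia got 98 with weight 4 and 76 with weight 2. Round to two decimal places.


Weighted sum:
4 x 98 + 2 x 76 = 544
Total weight:
4 + 2 = 6
Weighted average:
544 / 6 = 90.6666... ≈ 90.67

90.67


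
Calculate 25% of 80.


Convert percentage to decimal:
25% = 0.25
Multiply:
80 x 0.25 = 20

20


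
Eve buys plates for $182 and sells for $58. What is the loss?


Selling price = $58
Cost price = $182
Loss = cost price - selling price:
Loss = $182 - $58 = $124

$124
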